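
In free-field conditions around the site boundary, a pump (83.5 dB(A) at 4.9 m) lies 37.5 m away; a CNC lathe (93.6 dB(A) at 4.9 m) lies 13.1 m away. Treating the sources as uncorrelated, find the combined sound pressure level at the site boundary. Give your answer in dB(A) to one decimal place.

Apply inverse-square spreading to bring every level to the receiver, then sum 10^(L/10).
pump: 83.5 − 20·log₁₀(37.5/4.9) = 83.5 − 17.68 = 65.82 dB(A).
CNC lathe: 93.6 − 20·log₁₀(13.1/4.9) = 93.6 − 8.54 = 85.06 dB(A).
Σ 10^(L/10) = 3.243e+08 → L_total = 10·log₁₀(3.243e+08) = 85.11 dB(A).

85.1 dB(A)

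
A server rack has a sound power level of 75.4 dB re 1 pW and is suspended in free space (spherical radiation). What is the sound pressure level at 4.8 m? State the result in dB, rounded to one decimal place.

50.8 dB

The power spreads over a sphere of area 4π·r², so L_p = L_w − 10·log₁₀(4π·r²).
4π·r² = 289.5 m², 10·log₁₀ of that is 24.617 dB.
L_p = 75.4 − 24.617 = 50.78 dB.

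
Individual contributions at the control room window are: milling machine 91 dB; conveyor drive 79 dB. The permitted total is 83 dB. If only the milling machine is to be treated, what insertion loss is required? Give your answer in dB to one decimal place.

10.2 dB

The untreated sources together contribute 10^(79/10) = 7.943e+07, i.e. 79.00 dB.
The limit corresponds to 10^(83/10) = 1.995e+08; subtracting the fixed part leaves 1.201e+08 for the milling machine, i.e. 80.80 dB.
Required insertion loss = 91 − 80.80 = 10.20 dB.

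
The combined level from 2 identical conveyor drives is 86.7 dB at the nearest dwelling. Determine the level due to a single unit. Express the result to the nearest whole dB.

84 dB

Dividing the total intensity by 2 lowers the level by 10·log₁₀ 2 = 3.010 dB: L₁ = 86.7 − 3.010.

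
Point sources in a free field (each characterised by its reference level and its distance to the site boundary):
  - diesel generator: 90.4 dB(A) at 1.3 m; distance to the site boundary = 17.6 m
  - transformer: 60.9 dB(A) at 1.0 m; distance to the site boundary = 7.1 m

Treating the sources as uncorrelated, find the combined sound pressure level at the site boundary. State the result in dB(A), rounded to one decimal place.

Propagate each source to the receiver with L = L_ref − 20·log₁₀(r/r_ref), then add intensities.
diesel generator: 90.4 − 20·log₁₀(17.6/1.3) = 90.4 − 22.63 = 67.77 dB(A).
transformer: 60.9 − 20·log₁₀(7.1/1.0) = 60.9 − 17.03 = 43.87 dB(A).
Σ 10^(L/10) = 6.007e+06 → L_total = 10·log₁₀(6.007e+06) = 67.79 dB(A).

67.8 dB(A)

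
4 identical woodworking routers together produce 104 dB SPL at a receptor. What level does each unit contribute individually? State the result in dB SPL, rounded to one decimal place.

Dividing the total intensity by 4 lowers the level by 10·log₁₀ 4 = 6.021 dB: L₁ = 104 − 6.021.

98.0 dB SPL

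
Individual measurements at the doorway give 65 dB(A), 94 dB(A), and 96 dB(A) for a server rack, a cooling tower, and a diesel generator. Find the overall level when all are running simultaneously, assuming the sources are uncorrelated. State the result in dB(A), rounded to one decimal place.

98.1 dB(A)

Incoherent sources combine by intensity addition: L_total = 10·log₁₀(Σ 10^(L_i/10)).
Σ 10^(L/10) = 10^(65/10) + 10^(94/10) + 10^(96/10) = 6.496e+09.
L_total = 10·log₁₀(6.496e+09) = 98.13 dB(A).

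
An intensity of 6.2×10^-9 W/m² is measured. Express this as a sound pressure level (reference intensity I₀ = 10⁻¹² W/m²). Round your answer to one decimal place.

I/I₀ = 6.2×10^-9/10⁻¹² = 6.2×10^3, and L = 10·log₁₀(I/I₀).
L = 10·(0.7924 + 3) = 37.92 dB.

37.9 dB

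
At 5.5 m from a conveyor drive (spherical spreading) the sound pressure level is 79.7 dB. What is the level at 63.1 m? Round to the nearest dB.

59 dB

For a point source, L₂ = L₁ − 20·log₁₀(r₂/r₁).
L₂ = 79.7 − 20·log₁₀(63.1/5.5) = 79.7 − 21.193 = 58.51 dB.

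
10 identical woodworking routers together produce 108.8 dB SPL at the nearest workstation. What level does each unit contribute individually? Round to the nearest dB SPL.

For N identical incoherent sources L_total = L₁ + 10·log₁₀ N, so L₁ = 108.8 − 10·log₁₀(10) = 108.8 − 10.000.

99 dB SPL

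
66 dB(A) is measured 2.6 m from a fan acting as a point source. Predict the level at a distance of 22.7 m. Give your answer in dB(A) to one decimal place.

47.2 dB(A)

Spherical spreading from a point source gives a 20·log₁₀(r₂/r₁) drop.
L₂ = 66 − 20·log₁₀(22.7/2.6) = 66 − 18.821 = 47.18 dB(A).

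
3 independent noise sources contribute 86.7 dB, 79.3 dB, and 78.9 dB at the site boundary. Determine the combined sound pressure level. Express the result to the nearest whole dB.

Incoherent sources combine by intensity addition: L_total = 10·log₁₀(Σ 10^(L_i/10)).
Σ 10^(L/10) = 10^(86.7/10) + 10^(79.3/10) + 10^(78.9/10) = 6.305e+08.
L_total = 10·log₁₀(6.305e+08) = 88.00 dB.

88 dB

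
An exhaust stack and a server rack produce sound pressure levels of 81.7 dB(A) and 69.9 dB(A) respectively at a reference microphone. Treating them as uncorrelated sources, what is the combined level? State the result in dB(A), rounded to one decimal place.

82.0 dB(A)

Incoherent sources combine by intensity addition: L_total = 10·log₁₀(Σ 10^(L_i/10)).
Σ 10^(L/10) = 10^(81.7/10) + 10^(69.9/10) = 1.577e+08.
L_total = 10·log₁₀(1.577e+08) = 81.98 dB(A).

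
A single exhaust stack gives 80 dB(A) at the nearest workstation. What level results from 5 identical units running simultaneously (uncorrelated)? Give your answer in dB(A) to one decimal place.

With 5 equal, uncorrelated contributions the intensity is 5× that of one unit, giving a rise of 10·log₁₀ 5.
L_total = 80 + 10·log₁₀(5) = 80 + 6.990 = 86.99 dB(A).

87.0 dB(A)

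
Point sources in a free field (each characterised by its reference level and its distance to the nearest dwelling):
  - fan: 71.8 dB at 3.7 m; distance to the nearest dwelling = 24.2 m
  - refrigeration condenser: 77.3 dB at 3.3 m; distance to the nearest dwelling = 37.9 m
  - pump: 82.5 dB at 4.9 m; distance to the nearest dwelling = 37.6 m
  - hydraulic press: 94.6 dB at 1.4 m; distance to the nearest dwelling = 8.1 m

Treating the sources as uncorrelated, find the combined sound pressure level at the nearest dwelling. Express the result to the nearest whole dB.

80 dB

First find each source's level at the receiver (point-source: −20·log₁₀(r/r_ref)), then combine on an intensity basis.
fan: 71.8 − 20·log₁₀(24.2/3.7) = 71.8 − 16.31 = 55.49 dB.
refrigeration condenser: 77.3 − 20·log₁₀(37.9/3.3) = 77.3 − 21.20 = 56.10 dB.
pump: 82.5 − 20·log₁₀(37.6/4.9) = 82.5 − 17.70 = 64.80 dB.
hydraulic press: 94.6 − 20·log₁₀(8.1/1.4) = 94.6 − 15.25 = 79.35 dB.
Σ 10^(L/10) = 8.994e+07 → L_total = 10·log₁₀(8.994e+07) = 79.54 dB.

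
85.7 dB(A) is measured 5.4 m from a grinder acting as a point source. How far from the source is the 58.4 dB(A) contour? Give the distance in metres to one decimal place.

125.1 m

Point-source spreading drops the level by 20·log₁₀(r₂/r₁); inverting, r₂/r₁ = 10^(ΔL/20).
r₂ = 5.4·10^((85.7−58.4)/20) = 5.4·10^(27.3/20) = 125.14 m.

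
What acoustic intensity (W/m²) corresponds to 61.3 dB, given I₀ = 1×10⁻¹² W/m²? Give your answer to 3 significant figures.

1.35e-06 W/m²

L = 10·log₁₀(I/I₀) ⇒ I = I₀·10^(L/10) = 10⁻¹² × 10^6.13.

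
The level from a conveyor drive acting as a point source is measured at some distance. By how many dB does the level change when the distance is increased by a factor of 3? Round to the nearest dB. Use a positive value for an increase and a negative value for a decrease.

With spherical spreading the level changes by −20·log₁₀(r₂/r₁).
ΔL = −20·log₁₀(3) = -9.54 dB.

-10 dB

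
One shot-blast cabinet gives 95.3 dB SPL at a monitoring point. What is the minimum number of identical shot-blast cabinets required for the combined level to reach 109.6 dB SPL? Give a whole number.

27

N identical sources give L₁ + 10·log₁₀ N, so require 10·log₁₀ N ≥ 109.6 − 95.3 = 14.3 dB.
N ≥ 10^(14.3/10) = 26.915, so N = 27.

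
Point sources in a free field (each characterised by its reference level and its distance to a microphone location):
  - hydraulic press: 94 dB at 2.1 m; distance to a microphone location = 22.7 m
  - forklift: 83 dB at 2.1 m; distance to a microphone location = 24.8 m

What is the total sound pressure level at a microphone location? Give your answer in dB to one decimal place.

Apply inverse-square spreading to bring every level to the receiver, then sum 10^(L/10).
hydraulic press: 94 − 20·log₁₀(22.7/2.1) = 94 − 20.68 = 73.32 dB.
forklift: 83 − 20·log₁₀(24.8/2.1) = 83 − 21.44 = 61.56 dB.
Σ 10^(L/10) = 2.293e+07 → L_total = 10·log₁₀(2.293e+07) = 73.60 dB.

73.6 dB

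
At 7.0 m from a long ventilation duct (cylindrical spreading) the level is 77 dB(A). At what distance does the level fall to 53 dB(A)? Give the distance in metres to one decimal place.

1758.3 m

Line-source spreading drops the level by 10·log₁₀(r₂/r₁); inverting, r₂/r₁ = 10^(ΔL/10).
r₂ = 7.0·10^((77−53)/10) = 7.0·10^(24.0/10) = 1758.32 m.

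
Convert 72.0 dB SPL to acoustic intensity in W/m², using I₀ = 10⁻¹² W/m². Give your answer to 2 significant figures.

L = 10·log₁₀(I/I₀) ⇒ I = I₀·10^(L/10) = 10⁻¹² × 10^7.20.

1.6e-05 W/m²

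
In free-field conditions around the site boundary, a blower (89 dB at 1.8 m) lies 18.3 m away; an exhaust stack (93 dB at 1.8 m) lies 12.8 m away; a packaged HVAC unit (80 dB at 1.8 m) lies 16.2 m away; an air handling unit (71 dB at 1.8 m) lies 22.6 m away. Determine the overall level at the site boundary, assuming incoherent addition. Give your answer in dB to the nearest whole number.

77 dB

First find each source's level at the receiver (point-source: −20·log₁₀(r/r_ref)), then combine on an intensity basis.
blower: 89 − 20·log₁₀(18.3/1.8) = 89 − 20.14 = 68.86 dB.
exhaust stack: 93 − 20·log₁₀(12.8/1.8) = 93 − 17.04 = 75.96 dB.
packaged HVAC unit: 80 − 20·log₁₀(16.2/1.8) = 80 − 19.08 = 60.92 dB.
air handling unit: 71 − 20·log₁₀(22.6/1.8) = 71 − 21.98 = 49.02 dB.
Σ 10^(L/10) = 4.846e+07 → L_total = 10·log₁₀(4.846e+07) = 76.85 dB.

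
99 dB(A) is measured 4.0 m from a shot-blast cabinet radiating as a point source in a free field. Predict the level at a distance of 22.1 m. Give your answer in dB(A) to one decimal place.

For a point source, L₂ = L₁ − 20·log₁₀(r₂/r₁).
L₂ = 99 − 20·log₁₀(22.1/4.0) = 99 − 14.847 = 84.15 dB(A).

84.2 dB(A)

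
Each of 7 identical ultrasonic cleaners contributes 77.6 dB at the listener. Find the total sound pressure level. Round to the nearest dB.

L_total = L₁ + 10·log₁₀ N for N identical incoherent sources.
L_total = 77.6 + 10·log₁₀(7) = 77.6 + 8.451 = 86.05 dB.

86 dB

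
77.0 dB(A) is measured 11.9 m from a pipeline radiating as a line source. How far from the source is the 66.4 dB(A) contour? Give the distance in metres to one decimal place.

The 10.6 dB drop corresponds to a distance ratio of 10^(10.6/10) for a line source.
r₂ = 11.9·10^((77.0−66.4)/10) = 11.9·10^(10.6/10) = 136.63 m.

136.6 m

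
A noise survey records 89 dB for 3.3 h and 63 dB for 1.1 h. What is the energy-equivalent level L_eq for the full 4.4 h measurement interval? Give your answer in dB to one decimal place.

The energy average is taken in the linear domain: L_eq = 10·log₁₀[(Σ tᵢ·10^(Lᵢ/10))/T], T = 4.4 h.
Σ tᵢ·10^(Lᵢ/10) = 3.3·10^(89/10) + 1.1·10^(63/10) = 2.623e+09.
L_eq = 10·log₁₀(2.623e+09/4.4) = 87.75 dB.

87.8 dB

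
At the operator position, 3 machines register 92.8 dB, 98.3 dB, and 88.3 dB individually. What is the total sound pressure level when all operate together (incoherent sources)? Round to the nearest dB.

For uncorrelated sources the intensities add, so convert each level to linear form, sum, and take 10·log₁₀ of the total.
Σ 10^(L/10) = 10^(92.8/10) + 10^(98.3/10) + 10^(88.3/10) = 9.342e+09.
L_total = 10·log₁₀(9.342e+09) = 99.70 dB.

100 dB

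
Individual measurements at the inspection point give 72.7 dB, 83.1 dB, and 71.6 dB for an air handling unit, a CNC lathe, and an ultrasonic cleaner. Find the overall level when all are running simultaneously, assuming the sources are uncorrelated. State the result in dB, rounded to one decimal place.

Incoherent sources combine by intensity addition: L_total = 10·log₁₀(Σ 10^(L_i/10)).
Σ 10^(L/10) = 10^(72.7/10) + 10^(83.1/10) + 10^(71.6/10) = 2.372e+08.
L_total = 10·log₁₀(2.372e+08) = 83.75 dB.

83.8 dB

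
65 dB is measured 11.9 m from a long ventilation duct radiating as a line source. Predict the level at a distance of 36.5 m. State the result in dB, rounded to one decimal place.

60.1 dB

Cylindrical spreading from a line source gives a 10·log₁₀(r₂/r₁) drop.
L₂ = 65 − 10·log₁₀(36.5/11.9) = 65 − 4.867 = 60.13 dB.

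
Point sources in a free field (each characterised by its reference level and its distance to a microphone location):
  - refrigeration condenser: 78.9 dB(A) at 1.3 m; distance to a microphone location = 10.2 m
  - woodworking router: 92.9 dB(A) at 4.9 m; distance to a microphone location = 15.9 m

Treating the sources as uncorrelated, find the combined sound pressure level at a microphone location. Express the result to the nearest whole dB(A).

83 dB(A)

First find each source's level at the receiver (point-source: −20·log₁₀(r/r_ref)), then combine on an intensity basis.
refrigeration condenser: 78.9 − 20·log₁₀(10.2/1.3) = 78.9 − 17.89 = 61.01 dB(A).
woodworking router: 92.9 − 20·log₁₀(15.9/4.9) = 92.9 − 10.22 = 82.68 dB(A).
Σ 10^(L/10) = 1.864e+08 → L_total = 10·log₁₀(1.864e+08) = 82.71 dB(A).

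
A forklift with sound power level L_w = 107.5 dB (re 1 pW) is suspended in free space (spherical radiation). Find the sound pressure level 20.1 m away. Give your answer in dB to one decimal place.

70.4 dB

The power spreads over a sphere of area 4π·r², so L_p = L_w − 10·log₁₀(4π·r²).
4π·r² = 5077 m², 10·log₁₀ of that is 37.056 dB.
L_p = 107.5 − 37.056 = 70.44 dB.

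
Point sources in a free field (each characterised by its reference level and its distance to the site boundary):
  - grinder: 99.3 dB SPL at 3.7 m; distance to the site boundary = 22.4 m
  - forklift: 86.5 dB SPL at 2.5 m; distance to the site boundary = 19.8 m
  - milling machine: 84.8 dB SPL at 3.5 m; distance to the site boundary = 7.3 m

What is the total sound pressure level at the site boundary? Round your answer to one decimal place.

84.9 dB SPL

First find each source's level at the receiver (point-source: −20·log₁₀(r/r_ref)), then combine on an intensity basis.
grinder: 99.3 − 20·log₁₀(22.4/3.7) = 99.3 − 15.64 = 83.66 dB SPL.
forklift: 86.5 − 20·log₁₀(19.8/2.5) = 86.5 − 17.97 = 68.53 dB SPL.
milling machine: 84.8 − 20·log₁₀(7.3/3.5) = 84.8 − 6.39 = 78.41 dB SPL.
Σ 10^(L/10) = 3.088e+08 → L_total = 10·log₁₀(3.088e+08) = 84.90 dB SPL.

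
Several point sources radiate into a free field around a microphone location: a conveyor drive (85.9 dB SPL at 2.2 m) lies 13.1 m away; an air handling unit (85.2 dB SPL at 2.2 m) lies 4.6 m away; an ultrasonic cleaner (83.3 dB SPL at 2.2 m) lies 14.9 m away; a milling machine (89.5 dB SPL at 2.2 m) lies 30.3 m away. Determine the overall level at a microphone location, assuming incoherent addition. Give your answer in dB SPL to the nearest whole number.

Propagate each source to the receiver with L = L_ref − 20·log₁₀(r/r_ref), then add intensities.
conveyor drive: 85.9 − 20·log₁₀(13.1/2.2) = 85.9 − 15.50 = 70.40 dB SPL.
air handling unit: 85.2 − 20·log₁₀(4.6/2.2) = 85.2 − 6.41 = 78.79 dB SPL.
ultrasonic cleaner: 83.3 − 20·log₁₀(14.9/2.2) = 83.3 − 16.62 = 66.68 dB SPL.
milling machine: 89.5 − 20·log₁₀(30.3/2.2) = 89.5 − 22.78 = 66.72 dB SPL.
Σ 10^(L/10) = 9.607e+07 → L_total = 10·log₁₀(9.607e+07) = 79.83 dB SPL.

80 dB SPL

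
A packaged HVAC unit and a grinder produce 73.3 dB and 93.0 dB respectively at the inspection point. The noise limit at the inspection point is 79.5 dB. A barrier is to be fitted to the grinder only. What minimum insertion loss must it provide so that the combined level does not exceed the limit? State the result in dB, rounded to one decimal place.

The untreated sources together contribute 10^(73.3/10) = 2.138e+07, i.e. 73.30 dB.
The limit corresponds to 10^(79.5/10) = 8.913e+07; subtracting the fixed part leaves 6.775e+07 for the grinder, i.e. 78.31 dB.
So the grinder must be reduced from 93.0 to 78.31 dB: IL = 14.69 dB.

14.7 dB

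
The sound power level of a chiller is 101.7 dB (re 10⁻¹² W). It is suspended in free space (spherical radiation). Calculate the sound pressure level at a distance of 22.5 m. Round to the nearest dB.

64 dB

L_p = L_w − 10·log₁₀(4π·r²) with r = 22.5 m.
4π·r² = 6362 m², 10·log₁₀ of that is 38.036 dB.
L_p = 101.7 − 38.036 = 63.66 dB.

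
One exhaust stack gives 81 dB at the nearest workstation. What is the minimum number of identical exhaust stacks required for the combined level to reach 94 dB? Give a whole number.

Need L₁ + 10·log₁₀ N ≥ 94, i.e. log₁₀ N ≥ 1.30.
N ≥ 10^(13.0/10) = 19.953, so N = 20.

20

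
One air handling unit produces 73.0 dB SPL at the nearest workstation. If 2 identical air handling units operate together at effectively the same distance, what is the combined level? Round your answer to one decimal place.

N identical incoherent sources raise the level by 10·log₁₀ N.
L_total = 73.0 + 10·log₁₀(2) = 73.0 + 3.010 = 76.01 dB SPL.

76.0 dB SPL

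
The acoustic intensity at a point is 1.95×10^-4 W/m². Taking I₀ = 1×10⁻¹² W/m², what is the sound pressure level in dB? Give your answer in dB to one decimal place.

82.9 dB

L = 10·log₁₀(I/I₀) = 10·log₁₀(1.95×10^-4/10⁻¹²) = 10·log₁₀(1.95×10^8).
L = 10·(0.2900 + 8) = 82.90 dB.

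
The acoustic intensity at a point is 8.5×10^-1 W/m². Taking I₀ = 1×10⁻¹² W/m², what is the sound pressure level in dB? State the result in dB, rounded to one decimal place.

I/I₀ = 8.5×10^-1/10⁻¹² = 8.5×10^11, and L = 10·log₁₀(I/I₀).
L = 10·(0.9294 + 11) = 119.29 dB.

119.3 dB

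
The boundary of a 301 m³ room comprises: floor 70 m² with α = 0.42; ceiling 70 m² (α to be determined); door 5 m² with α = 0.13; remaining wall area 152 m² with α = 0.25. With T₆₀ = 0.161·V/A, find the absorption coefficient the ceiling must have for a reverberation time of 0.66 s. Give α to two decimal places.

0.08

From T₆₀ = 0.161·V/A, the target T₆₀ = 0.66 s needs A = 0.161·301/0.66 = 73.43 m².
Absorption from the other surfaces = 70·0.42 + 5·0.13 + 152·0.25 = 68.05 m², so the ceiling must supply 5.38 m² over 70 m².
α = 5.38/70 = 0.077.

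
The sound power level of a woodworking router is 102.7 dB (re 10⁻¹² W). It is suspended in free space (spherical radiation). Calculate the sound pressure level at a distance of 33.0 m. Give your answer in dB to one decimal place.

61.3 dB

L_p = L_w − 10·log₁₀(4π·r²) with r = 33.0 m.
4π·r² = 1.368e+04 m², 10·log₁₀ of that is 41.362 dB.
L_p = 102.7 − 41.362 = 61.34 dB.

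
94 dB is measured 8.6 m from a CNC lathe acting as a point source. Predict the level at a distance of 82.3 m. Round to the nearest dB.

Spherical spreading from a point source gives a 20·log₁₀(r₂/r₁) drop.
L₂ = 94 − 20·log₁₀(82.3/8.6) = 94 − 19.618 = 74.38 dB.

74 dB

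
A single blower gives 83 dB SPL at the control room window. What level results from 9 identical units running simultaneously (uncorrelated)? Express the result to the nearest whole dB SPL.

With 9 equal, uncorrelated contributions the intensity is 9× that of one unit, giving a rise of 10·log₁₀ 9.
L_total = 83 + 10·log₁₀(9) = 83 + 9.542 = 92.54 dB SPL.

93 dB SPL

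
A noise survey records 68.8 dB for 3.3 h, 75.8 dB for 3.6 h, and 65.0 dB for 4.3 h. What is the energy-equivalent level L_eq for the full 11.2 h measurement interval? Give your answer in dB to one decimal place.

L_eq = 10·log₁₀[(1/T)·Σ tᵢ·10^(Lᵢ/10)] with T = 11.2 h.
Σ tᵢ·10^(Lᵢ/10) = 3.3·10^(68.8/10) + 3.6·10^(75.8/10) + 4.3·10^(65.0/10) = 1.755e+08.
L_eq = 10·log₁₀(1.755e+08/11.2) = 71.95 dB.

72.0 dB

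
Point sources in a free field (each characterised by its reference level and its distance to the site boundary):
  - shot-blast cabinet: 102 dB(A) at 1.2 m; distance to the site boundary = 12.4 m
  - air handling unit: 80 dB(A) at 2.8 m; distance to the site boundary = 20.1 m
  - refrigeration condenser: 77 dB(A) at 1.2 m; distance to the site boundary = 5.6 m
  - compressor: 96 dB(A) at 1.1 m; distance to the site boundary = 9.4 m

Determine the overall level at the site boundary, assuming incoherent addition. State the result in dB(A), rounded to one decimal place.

Apply inverse-square spreading to bring every level to the receiver, then sum 10^(L/10).
shot-blast cabinet: 102 − 20·log₁₀(12.4/1.2) = 102 − 20.28 = 81.72 dB(A).
air handling unit: 80 − 20·log₁₀(20.1/2.8) = 80 − 17.12 = 62.88 dB(A).
refrigeration condenser: 77 − 20·log₁₀(5.6/1.2) = 77 − 13.38 = 63.62 dB(A).
compressor: 96 − 20·log₁₀(9.4/1.1) = 96 − 18.63 = 77.37 dB(A).
Σ 10^(L/10) = 2.072e+08 → L_total = 10·log₁₀(2.072e+08) = 83.16 dB(A).

83.2 dB(A)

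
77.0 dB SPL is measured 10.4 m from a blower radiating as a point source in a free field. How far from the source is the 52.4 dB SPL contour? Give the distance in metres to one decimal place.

176.6 m

Point-source spreading drops the level by 20·log₁₀(r₂/r₁); inverting, r₂/r₁ = 10^(ΔL/20).
r₂ = 10.4·10^((77.0−52.4)/20) = 10.4·10^(24.6/20) = 176.62 m.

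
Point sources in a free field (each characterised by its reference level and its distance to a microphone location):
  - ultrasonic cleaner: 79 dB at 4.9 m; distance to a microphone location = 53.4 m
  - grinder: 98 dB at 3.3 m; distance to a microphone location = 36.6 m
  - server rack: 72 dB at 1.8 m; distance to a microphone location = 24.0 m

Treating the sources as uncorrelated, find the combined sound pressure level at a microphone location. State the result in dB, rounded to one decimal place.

Propagate each source to the receiver with L = L_ref − 20·log₁₀(r/r_ref), then add intensities.
ultrasonic cleaner: 79 − 20·log₁₀(53.4/4.9) = 79 − 20.75 = 58.25 dB.
grinder: 98 − 20·log₁₀(36.6/3.3) = 98 − 20.90 = 77.10 dB.
server rack: 72 − 20·log₁₀(24.0/1.8) = 72 − 22.50 = 49.50 dB.
Σ 10^(L/10) = 5.205e+07 → L_total = 10·log₁₀(5.205e+07) = 77.16 dB.

77.2 dB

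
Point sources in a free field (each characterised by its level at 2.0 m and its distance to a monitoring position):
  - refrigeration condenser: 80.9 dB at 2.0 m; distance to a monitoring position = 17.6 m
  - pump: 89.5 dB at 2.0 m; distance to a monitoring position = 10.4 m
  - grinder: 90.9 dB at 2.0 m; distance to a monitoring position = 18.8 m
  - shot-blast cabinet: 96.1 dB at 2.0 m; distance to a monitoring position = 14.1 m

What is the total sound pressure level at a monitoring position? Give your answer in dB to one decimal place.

First find each source's level at the receiver (point-source: −20·log₁₀(r/r_ref)), then combine on an intensity basis.
refrigeration condenser: 80.9 − 20·log₁₀(17.6/2.0) = 80.9 − 18.89 = 62.01 dB.
pump: 89.5 − 20·log₁₀(10.4/2.0) = 89.5 − 14.32 = 75.18 dB.
grinder: 90.9 − 20·log₁₀(18.8/2.0) = 90.9 − 19.46 = 71.44 dB.
shot-blast cabinet: 96.1 − 20·log₁₀(14.1/2.0) = 96.1 − 16.96 = 79.14 dB.
Σ 10^(L/10) = 1.304e+08 → L_total = 10·log₁₀(1.304e+08) = 81.15 dB.

81.2 dB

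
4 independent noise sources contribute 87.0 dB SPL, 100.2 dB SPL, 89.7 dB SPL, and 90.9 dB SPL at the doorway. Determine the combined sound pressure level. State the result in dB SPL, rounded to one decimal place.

For uncorrelated sources the intensities add, so convert each level to linear form, sum, and take 10·log₁₀ of the total.
Σ 10^(L/10) = 10^(87.0/10) + 10^(100.2/10) + 10^(89.7/10) + 10^(90.9/10) = 1.314e+10.
L_total = 10·log₁₀(1.314e+10) = 101.18 dB SPL.

101.2 dB SPL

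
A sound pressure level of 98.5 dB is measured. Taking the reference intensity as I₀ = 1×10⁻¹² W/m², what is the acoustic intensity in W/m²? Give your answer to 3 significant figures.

0.00708 W/m²

I/I₀ = 10^(98.5/10) = 7.079e+09, so I = 7.079e+09 × 10⁻¹² W/m².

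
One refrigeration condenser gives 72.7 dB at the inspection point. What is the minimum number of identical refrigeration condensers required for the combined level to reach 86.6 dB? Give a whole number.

Need L₁ + 10·log₁₀ N ≥ 86.6, i.e. log₁₀ N ≥ 1.39.
N ≥ 10^(13.9/10) = 24.547, so N = 25.

25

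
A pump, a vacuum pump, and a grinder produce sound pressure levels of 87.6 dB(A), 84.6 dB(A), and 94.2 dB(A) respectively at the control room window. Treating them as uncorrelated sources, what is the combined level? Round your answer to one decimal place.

For uncorrelated sources the intensities add, so convert each level to linear form, sum, and take 10·log₁₀ of the total.
Σ 10^(L/10) = 10^(87.6/10) + 10^(84.6/10) + 10^(94.2/10) = 3.494e+09.
L_total = 10·log₁₀(3.494e+09) = 95.43 dB(A).

95.4 dB(A)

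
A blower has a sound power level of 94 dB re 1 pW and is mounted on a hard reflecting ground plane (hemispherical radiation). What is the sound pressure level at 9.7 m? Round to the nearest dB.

66 dB

The power spreads over a hemisphere of area 2π·r², so L_p = L_w − 10·log₁₀(2π·r²).
2π·r² = 591.2 m², 10·log₁₀ of that is 27.717 dB.
L_p = 94 − 27.717 = 66.28 dB.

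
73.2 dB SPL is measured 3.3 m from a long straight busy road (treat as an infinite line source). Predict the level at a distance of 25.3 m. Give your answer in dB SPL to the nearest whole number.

For a line source, L₂ = L₁ − 10·log₁₀(r₂/r₁).
L₂ = 73.2 − 10·log₁₀(25.3/3.3) = 73.2 − 8.846 = 64.35 dB SPL.

64 dB SPL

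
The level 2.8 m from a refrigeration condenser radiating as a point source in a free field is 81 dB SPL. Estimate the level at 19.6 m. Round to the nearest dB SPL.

64 dB SPL

Spherical spreading from a point source gives a 20·log₁₀(r₂/r₁) drop.
L₂ = 81 − 20·log₁₀(19.6/2.8) = 81 − 16.902 = 64.10 dB SPL.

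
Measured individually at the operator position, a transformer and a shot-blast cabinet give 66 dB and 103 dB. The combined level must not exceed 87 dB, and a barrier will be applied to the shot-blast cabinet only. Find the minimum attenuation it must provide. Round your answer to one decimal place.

Fixed contribution from the other source: Σ 10^(L/10) = 10^(66/10) = 3.981e+06 (66.00 dB).
To meet 87 dB overall, the treated shot-blast cabinet may contribute at most 10^(87/10) − 3.981e+06 = 4.972e+08, i.e. 86.97 dB.
Required insertion loss = 103 − 86.97 = 16.03 dB.

16.0 dB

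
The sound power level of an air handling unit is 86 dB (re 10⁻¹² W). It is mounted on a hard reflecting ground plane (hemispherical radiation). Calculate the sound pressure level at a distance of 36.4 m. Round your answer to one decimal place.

The power spreads over a hemisphere of area 2π·r², so L_p = L_w − 10·log₁₀(2π·r²).
2π·r² = 8325 m², 10·log₁₀ of that is 39.204 dB.
L_p = 86 − 39.204 = 46.80 dB.

46.8 dB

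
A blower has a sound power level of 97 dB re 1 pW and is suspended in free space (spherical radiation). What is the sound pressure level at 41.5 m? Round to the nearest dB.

Free-field spherical radiation: L_p = L_w − 10·log₁₀(4π·r²), r = 41.5 m.
4π·r² = 2.164e+04 m², 10·log₁₀ of that is 43.353 dB.
L_p = 97 − 43.353 = 53.65 dB.

54 dB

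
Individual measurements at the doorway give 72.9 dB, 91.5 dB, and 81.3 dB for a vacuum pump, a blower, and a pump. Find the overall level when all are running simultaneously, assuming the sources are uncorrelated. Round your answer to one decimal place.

For uncorrelated sources the intensities add, so convert each level to linear form, sum, and take 10·log₁₀ of the total.
Σ 10^(L/10) = 10^(72.9/10) + 10^(91.5/10) + 10^(81.3/10) = 1.567e+09.
L_total = 10·log₁₀(1.567e+09) = 91.95 dB.

92.0 dB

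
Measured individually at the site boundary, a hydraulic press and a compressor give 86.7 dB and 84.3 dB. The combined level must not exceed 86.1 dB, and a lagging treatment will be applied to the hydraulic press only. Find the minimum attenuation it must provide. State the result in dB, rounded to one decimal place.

Everything except the hydraulic press sums to 10^(84.3/10) = 2.692e+08 in linear terms, 84.30 dB.
To meet 86.1 dB overall, the treated hydraulic press may contribute at most 10^(86.1/10) − 2.692e+08 = 1.382e+08, i.e. 81.41 dB.
Required insertion loss = 86.7 − 81.41 = 5.29 dB.

5.3 dB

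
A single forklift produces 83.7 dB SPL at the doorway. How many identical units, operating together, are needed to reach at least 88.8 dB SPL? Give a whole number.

N identical sources give L₁ + 10·log₁₀ N, so require 10·log₁₀ N ≥ 88.8 − 83.7 = 5.1 dB.
N ≥ 10^(5.1/10) = 3.236, so N = 4.

4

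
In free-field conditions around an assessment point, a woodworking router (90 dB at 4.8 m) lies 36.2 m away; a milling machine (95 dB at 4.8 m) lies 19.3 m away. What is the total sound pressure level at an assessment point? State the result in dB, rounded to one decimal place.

83.3 dB

Propagate each source to the receiver with L = L_ref − 20·log₁₀(r/r_ref), then add intensities.
woodworking router: 90 − 20·log₁₀(36.2/4.8) = 90 − 17.55 = 72.45 dB.
milling machine: 95 − 20·log₁₀(19.3/4.8) = 95 − 12.09 = 82.91 dB.
Σ 10^(L/10) = 2.132e+08 → L_total = 10·log₁₀(2.132e+08) = 83.29 dB.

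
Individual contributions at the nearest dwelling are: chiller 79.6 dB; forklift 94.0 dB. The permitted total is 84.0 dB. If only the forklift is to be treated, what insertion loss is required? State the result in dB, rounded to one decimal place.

12.0 dB

The untreated sources together contribute 10^(79.6/10) = 9.120e+07, i.e. 79.60 dB.
To meet 84.0 dB overall, the treated forklift may contribute at most 10^(84.0/10) − 9.120e+07 = 1.600e+08, i.e. 82.04 dB.
So the forklift must be reduced from 94.0 to 82.04 dB: IL = 11.96 dB.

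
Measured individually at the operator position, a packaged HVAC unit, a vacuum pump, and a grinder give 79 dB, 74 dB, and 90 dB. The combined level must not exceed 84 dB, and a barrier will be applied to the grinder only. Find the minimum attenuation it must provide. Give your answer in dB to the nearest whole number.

8 dB

Everything except the grinder sums to 10^(79/10) + 10^(74/10) = 1.046e+08 in linear terms, 80.19 dB.
The limit corresponds to 10^(84/10) = 2.512e+08; subtracting the fixed part leaves 1.466e+08 for the grinder, i.e. 81.66 dB.
So the grinder must be reduced from 90 to 81.66 dB: IL = 8.34 dB.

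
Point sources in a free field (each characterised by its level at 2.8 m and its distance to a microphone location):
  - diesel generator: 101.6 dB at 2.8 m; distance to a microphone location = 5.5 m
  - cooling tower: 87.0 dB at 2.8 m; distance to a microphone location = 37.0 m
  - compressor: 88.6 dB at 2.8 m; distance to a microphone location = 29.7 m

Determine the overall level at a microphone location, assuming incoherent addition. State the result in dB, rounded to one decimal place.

First find each source's level at the receiver (point-source: −20·log₁₀(r/r_ref)), then combine on an intensity basis.
diesel generator: 101.6 − 20·log₁₀(5.5/2.8) = 101.6 − 5.86 = 95.74 dB.
cooling tower: 87.0 − 20·log₁₀(37.0/2.8) = 87.0 − 22.42 = 64.58 dB.
compressor: 88.6 − 20·log₁₀(29.7/2.8) = 88.6 − 20.51 = 68.09 dB.
Σ 10^(L/10) = 3.756e+09 → L_total = 10·log₁₀(3.756e+09) = 95.75 dB.

95.7 dB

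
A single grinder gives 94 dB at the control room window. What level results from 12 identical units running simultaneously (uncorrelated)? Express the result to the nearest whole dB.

105 dB

L_total = L₁ + 10·log₁₀ N for N identical incoherent sources.
L_total = 94 + 10·log₁₀(12) = 94 + 10.792 = 104.79 dB.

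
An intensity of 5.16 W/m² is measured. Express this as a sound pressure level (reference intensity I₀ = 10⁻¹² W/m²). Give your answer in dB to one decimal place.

L = 10·log₁₀(I/I₀) = 10·log₁₀(5.16/10⁻¹²) = 10·log₁₀(5.16×10^12).
L = 10·(0.7126 + 12) = 127.13 dB.

127.1 dB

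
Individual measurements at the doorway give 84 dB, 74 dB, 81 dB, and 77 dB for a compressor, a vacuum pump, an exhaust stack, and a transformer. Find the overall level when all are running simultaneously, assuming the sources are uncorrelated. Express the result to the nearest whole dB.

87 dB

Incoherent sources combine by intensity addition: L_total = 10·log₁₀(Σ 10^(L_i/10)).
Σ 10^(L/10) = 10^(84/10) + 10^(74/10) + 10^(81/10) + 10^(77/10) = 4.523e+08.
L_total = 10·log₁₀(4.523e+08) = 86.55 dB.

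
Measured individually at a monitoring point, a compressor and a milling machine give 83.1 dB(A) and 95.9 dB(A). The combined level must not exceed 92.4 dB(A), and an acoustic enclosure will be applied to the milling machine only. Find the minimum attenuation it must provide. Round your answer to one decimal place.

Everything except the milling machine sums to 10^(83.1/10) = 2.042e+08 in linear terms, 83.10 dB(A).
To meet 92.4 dB(A) overall, the treated milling machine may contribute at most 10^(92.4/10) − 2.042e+08 = 1.534e+09, i.e. 91.86 dB(A).
Required insertion loss = 95.9 − 91.86 = 4.04 dB.

4.0 dB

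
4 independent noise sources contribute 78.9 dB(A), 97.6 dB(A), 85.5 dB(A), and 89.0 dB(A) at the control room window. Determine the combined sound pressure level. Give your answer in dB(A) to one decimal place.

98.4 dB(A)

For uncorrelated sources the intensities add, so convert each level to linear form, sum, and take 10·log₁₀ of the total.
Σ 10^(L/10) = 10^(78.9/10) + 10^(97.6/10) + 10^(85.5/10) + 10^(89.0/10) = 6.981e+09.
L_total = 10·log₁₀(6.981e+09) = 98.44 dB(A).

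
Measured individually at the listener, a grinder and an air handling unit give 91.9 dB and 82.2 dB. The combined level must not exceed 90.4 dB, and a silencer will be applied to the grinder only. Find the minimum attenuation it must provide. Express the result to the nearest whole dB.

2 dB

Everything except the grinder sums to 10^(82.2/10) = 1.660e+08 in linear terms, 82.20 dB.
To meet 90.4 dB overall, the treated grinder may contribute at most 10^(90.4/10) − 1.660e+08 = 9.305e+08, i.e. 89.69 dB.
Required insertion loss = 91.9 − 89.69 = 2.21 dB.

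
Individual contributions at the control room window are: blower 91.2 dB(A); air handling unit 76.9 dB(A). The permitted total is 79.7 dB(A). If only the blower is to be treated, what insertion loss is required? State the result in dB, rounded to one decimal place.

14.7 dB

The untreated sources together contribute 10^(76.9/10) = 4.898e+07, i.e. 76.90 dB(A).
The limit corresponds to 10^(79.7/10) = 9.333e+07; subtracting the fixed part leaves 4.435e+07 for the blower, i.e. 76.47 dB(A).
Required insertion loss = 91.2 − 76.47 = 14.73 dB.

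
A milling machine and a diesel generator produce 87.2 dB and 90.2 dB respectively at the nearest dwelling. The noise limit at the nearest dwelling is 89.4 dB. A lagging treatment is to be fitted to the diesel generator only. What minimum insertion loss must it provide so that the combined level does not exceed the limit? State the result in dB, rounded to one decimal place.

4.8 dB

Fixed contribution from the other source: Σ 10^(L/10) = 10^(87.2/10) = 5.248e+08 (87.20 dB).
The limit corresponds to 10^(89.4/10) = 8.710e+08; subtracting the fixed part leaves 3.462e+08 for the diesel generator, i.e. 85.39 dB.
So the diesel generator must be reduced from 90.2 to 85.39 dB: IL = 4.81 dB.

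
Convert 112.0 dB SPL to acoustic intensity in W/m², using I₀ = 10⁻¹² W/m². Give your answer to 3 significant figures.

I = I₀·10^(L/10) = 10⁻¹² × 10^(112.0/10) = 10^(-0.800).

0.158 W/m²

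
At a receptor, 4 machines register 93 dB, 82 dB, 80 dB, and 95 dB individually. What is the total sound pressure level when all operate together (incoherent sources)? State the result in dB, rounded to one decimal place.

Incoherent sources combine by intensity addition: L_total = 10·log₁₀(Σ 10^(L_i/10)).
Σ 10^(L/10) = 10^(93/10) + 10^(82/10) + 10^(80/10) + 10^(95/10) = 5.416e+09.
L_total = 10·log₁₀(5.416e+09) = 97.34 dB.

97.3 dB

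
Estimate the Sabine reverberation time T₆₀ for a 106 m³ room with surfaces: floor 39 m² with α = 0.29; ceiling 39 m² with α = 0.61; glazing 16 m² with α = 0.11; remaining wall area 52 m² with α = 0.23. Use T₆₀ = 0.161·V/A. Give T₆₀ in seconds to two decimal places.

0.35 s

Summing Sᵢαᵢ: 39·0.29 + 39·0.61 + 16·0.11 + 52·0.23 = 48.82 m².
T₆₀ = 0.161·V/A = 0.161·106/48.82 = 0.350 s.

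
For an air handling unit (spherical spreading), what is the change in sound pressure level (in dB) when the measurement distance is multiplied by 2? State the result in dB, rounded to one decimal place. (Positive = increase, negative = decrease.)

-6.0 dB

With spherical spreading the level changes by −20·log₁₀(r₂/r₁).
ΔL = −20·log₁₀(2) = -6.02 dB.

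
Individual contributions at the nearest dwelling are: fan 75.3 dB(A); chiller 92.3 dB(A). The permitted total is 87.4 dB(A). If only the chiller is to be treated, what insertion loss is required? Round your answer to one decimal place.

Everything except the chiller sums to 10^(75.3/10) = 3.388e+07 in linear terms, 75.30 dB(A).
The limit corresponds to 10^(87.4/10) = 5.495e+08; subtracting the fixed part leaves 5.157e+08 for the chiller, i.e. 87.12 dB(A).
Required insertion loss = 92.3 − 87.12 = 5.18 dB.

5.2 dB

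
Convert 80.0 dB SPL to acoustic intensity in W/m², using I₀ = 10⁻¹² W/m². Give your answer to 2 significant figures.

0.00010 W/m²

L = 10·log₁₀(I/I₀) ⇒ I = I₀·10^(L/10) = 10⁻¹² × 10^8.00.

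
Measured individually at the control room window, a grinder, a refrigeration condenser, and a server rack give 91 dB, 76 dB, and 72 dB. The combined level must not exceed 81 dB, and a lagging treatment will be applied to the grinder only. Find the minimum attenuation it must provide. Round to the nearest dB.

The untreated sources together contribute 10^(76/10) + 10^(72/10) = 5.566e+07, i.e. 77.46 dB.
To meet 81 dB overall, the treated grinder may contribute at most 10^(81/10) − 5.566e+07 = 7.023e+07, i.e. 78.47 dB.
So the grinder must be reduced from 91 to 78.47 dB: IL = 12.53 dB.

13 dB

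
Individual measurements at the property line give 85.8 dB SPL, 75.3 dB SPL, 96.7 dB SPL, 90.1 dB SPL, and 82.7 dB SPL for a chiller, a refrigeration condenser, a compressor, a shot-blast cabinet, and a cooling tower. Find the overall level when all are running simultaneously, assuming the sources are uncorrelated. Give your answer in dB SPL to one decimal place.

Incoherent sources combine by intensity addition: L_total = 10·log₁₀(Σ 10^(L_i/10)).
Σ 10^(L/10) = 10^(85.8/10) + 10^(75.3/10) + 10^(96.7/10) + 10^(90.1/10) + 10^(82.7/10) = 6.301e+09.
L_total = 10·log₁₀(6.301e+09) = 97.99 dB SPL.

98.0 dB SPL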